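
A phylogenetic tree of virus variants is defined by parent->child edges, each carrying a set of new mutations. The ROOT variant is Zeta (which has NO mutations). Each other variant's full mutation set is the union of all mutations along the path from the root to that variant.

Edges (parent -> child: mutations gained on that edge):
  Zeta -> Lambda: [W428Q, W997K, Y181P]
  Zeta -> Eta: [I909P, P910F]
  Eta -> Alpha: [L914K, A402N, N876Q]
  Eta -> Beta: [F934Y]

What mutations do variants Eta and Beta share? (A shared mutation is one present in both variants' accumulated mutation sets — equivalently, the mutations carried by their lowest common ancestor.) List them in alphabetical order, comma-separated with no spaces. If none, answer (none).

Answer: I909P,P910F

Derivation:
Accumulating mutations along path to Eta:
  At Zeta: gained [] -> total []
  At Eta: gained ['I909P', 'P910F'] -> total ['I909P', 'P910F']
Mutations(Eta) = ['I909P', 'P910F']
Accumulating mutations along path to Beta:
  At Zeta: gained [] -> total []
  At Eta: gained ['I909P', 'P910F'] -> total ['I909P', 'P910F']
  At Beta: gained ['F934Y'] -> total ['F934Y', 'I909P', 'P910F']
Mutations(Beta) = ['F934Y', 'I909P', 'P910F']
Intersection: ['I909P', 'P910F'] ∩ ['F934Y', 'I909P', 'P910F'] = ['I909P', 'P910F']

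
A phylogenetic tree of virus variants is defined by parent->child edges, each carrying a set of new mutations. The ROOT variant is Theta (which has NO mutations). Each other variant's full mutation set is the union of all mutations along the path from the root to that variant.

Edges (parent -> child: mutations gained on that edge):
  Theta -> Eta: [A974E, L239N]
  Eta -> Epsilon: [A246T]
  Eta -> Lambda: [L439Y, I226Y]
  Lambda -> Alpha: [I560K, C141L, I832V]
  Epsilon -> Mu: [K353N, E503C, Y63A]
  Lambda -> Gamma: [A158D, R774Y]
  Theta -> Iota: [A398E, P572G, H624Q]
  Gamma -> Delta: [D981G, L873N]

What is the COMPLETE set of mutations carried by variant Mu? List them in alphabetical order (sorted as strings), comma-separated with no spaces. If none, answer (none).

At Theta: gained [] -> total []
At Eta: gained ['A974E', 'L239N'] -> total ['A974E', 'L239N']
At Epsilon: gained ['A246T'] -> total ['A246T', 'A974E', 'L239N']
At Mu: gained ['K353N', 'E503C', 'Y63A'] -> total ['A246T', 'A974E', 'E503C', 'K353N', 'L239N', 'Y63A']

Answer: A246T,A974E,E503C,K353N,L239N,Y63A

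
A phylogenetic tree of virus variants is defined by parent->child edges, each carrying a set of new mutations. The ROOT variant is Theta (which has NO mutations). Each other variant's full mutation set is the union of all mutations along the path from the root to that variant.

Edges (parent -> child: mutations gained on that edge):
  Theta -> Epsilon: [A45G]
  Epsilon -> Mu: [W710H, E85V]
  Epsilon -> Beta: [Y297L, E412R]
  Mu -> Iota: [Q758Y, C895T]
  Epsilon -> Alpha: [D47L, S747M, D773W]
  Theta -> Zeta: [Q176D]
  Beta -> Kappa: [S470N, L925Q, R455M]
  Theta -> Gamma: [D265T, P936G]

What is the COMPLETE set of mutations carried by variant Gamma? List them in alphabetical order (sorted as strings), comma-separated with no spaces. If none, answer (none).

At Theta: gained [] -> total []
At Gamma: gained ['D265T', 'P936G'] -> total ['D265T', 'P936G']

Answer: D265T,P936G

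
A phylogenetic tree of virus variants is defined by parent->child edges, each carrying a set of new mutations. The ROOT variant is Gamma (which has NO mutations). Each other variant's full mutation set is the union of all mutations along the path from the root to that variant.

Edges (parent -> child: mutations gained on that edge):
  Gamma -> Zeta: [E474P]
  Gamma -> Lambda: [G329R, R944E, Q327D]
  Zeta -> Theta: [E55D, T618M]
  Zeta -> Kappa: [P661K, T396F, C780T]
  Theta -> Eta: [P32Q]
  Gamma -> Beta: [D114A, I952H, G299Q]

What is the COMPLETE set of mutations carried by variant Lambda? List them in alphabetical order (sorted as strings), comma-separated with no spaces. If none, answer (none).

Answer: G329R,Q327D,R944E

Derivation:
At Gamma: gained [] -> total []
At Lambda: gained ['G329R', 'R944E', 'Q327D'] -> total ['G329R', 'Q327D', 'R944E']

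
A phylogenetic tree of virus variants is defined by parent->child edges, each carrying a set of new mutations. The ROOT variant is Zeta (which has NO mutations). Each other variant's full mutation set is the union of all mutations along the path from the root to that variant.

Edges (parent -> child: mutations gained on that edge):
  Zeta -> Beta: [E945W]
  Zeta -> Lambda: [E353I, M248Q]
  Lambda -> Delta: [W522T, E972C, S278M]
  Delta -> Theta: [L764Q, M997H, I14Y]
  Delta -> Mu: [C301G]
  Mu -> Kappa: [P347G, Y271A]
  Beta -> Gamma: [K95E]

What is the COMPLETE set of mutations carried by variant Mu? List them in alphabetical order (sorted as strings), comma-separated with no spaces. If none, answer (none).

At Zeta: gained [] -> total []
At Lambda: gained ['E353I', 'M248Q'] -> total ['E353I', 'M248Q']
At Delta: gained ['W522T', 'E972C', 'S278M'] -> total ['E353I', 'E972C', 'M248Q', 'S278M', 'W522T']
At Mu: gained ['C301G'] -> total ['C301G', 'E353I', 'E972C', 'M248Q', 'S278M', 'W522T']

Answer: C301G,E353I,E972C,M248Q,S278M,W522T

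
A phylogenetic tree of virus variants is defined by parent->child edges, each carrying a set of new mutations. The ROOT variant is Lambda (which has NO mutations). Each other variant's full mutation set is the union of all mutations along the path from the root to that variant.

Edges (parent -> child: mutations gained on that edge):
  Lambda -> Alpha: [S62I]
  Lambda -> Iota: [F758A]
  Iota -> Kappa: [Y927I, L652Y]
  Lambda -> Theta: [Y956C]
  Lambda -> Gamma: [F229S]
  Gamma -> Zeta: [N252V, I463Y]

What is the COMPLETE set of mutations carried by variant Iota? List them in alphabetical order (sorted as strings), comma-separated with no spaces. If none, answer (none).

At Lambda: gained [] -> total []
At Iota: gained ['F758A'] -> total ['F758A']

Answer: F758A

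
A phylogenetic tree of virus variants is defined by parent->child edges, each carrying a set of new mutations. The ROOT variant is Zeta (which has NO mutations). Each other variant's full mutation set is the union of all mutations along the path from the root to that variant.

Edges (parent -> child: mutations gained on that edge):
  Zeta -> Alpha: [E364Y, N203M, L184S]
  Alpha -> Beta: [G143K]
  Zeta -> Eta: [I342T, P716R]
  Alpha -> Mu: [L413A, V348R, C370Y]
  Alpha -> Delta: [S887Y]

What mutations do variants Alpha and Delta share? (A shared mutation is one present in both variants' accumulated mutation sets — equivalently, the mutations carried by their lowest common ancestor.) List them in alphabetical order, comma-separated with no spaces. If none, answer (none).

Accumulating mutations along path to Alpha:
  At Zeta: gained [] -> total []
  At Alpha: gained ['E364Y', 'N203M', 'L184S'] -> total ['E364Y', 'L184S', 'N203M']
Mutations(Alpha) = ['E364Y', 'L184S', 'N203M']
Accumulating mutations along path to Delta:
  At Zeta: gained [] -> total []
  At Alpha: gained ['E364Y', 'N203M', 'L184S'] -> total ['E364Y', 'L184S', 'N203M']
  At Delta: gained ['S887Y'] -> total ['E364Y', 'L184S', 'N203M', 'S887Y']
Mutations(Delta) = ['E364Y', 'L184S', 'N203M', 'S887Y']
Intersection: ['E364Y', 'L184S', 'N203M'] ∩ ['E364Y', 'L184S', 'N203M', 'S887Y'] = ['E364Y', 'L184S', 'N203M']

Answer: E364Y,L184S,N203M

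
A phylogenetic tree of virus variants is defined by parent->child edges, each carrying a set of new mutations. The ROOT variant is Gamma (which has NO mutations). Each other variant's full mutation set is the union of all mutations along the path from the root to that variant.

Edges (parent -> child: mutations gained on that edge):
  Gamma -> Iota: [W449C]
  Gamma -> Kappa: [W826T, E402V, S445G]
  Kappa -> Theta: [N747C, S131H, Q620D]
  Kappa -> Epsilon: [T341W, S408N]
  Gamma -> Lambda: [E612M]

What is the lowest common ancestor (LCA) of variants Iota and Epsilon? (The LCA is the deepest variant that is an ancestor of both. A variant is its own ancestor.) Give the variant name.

Answer: Gamma

Derivation:
Path from root to Iota: Gamma -> Iota
  ancestors of Iota: {Gamma, Iota}
Path from root to Epsilon: Gamma -> Kappa -> Epsilon
  ancestors of Epsilon: {Gamma, Kappa, Epsilon}
Common ancestors: {Gamma}
Walk up from Epsilon: Epsilon (not in ancestors of Iota), Kappa (not in ancestors of Iota), Gamma (in ancestors of Iota)
Deepest common ancestor (LCA) = Gamma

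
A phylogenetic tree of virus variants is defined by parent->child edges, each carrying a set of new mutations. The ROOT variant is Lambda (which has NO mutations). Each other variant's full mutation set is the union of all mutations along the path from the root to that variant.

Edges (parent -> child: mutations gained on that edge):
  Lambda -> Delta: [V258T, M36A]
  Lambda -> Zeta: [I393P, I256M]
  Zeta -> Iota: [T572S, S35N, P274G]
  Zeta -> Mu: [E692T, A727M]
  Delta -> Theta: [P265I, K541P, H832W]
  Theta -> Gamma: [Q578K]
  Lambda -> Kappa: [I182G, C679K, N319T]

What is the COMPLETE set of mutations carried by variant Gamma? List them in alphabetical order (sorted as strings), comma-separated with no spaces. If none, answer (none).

At Lambda: gained [] -> total []
At Delta: gained ['V258T', 'M36A'] -> total ['M36A', 'V258T']
At Theta: gained ['P265I', 'K541P', 'H832W'] -> total ['H832W', 'K541P', 'M36A', 'P265I', 'V258T']
At Gamma: gained ['Q578K'] -> total ['H832W', 'K541P', 'M36A', 'P265I', 'Q578K', 'V258T']

Answer: H832W,K541P,M36A,P265I,Q578K,V258T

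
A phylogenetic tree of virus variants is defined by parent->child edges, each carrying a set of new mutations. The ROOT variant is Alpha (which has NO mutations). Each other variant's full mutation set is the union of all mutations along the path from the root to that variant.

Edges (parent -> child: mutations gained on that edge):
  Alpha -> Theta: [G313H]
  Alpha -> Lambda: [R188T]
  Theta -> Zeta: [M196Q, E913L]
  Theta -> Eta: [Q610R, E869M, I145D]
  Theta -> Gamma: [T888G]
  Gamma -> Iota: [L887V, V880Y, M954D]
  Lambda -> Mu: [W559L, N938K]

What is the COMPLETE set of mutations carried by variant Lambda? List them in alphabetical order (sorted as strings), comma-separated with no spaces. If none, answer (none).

At Alpha: gained [] -> total []
At Lambda: gained ['R188T'] -> total ['R188T']

Answer: R188T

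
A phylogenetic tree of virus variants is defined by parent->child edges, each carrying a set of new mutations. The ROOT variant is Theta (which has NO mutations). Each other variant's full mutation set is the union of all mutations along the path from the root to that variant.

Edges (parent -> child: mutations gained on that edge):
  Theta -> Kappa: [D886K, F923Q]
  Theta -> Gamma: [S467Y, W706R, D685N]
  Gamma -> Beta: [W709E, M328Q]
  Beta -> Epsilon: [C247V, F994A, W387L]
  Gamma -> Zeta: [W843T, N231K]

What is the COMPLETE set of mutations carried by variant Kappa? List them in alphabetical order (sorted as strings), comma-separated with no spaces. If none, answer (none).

Answer: D886K,F923Q

Derivation:
At Theta: gained [] -> total []
At Kappa: gained ['D886K', 'F923Q'] -> total ['D886K', 'F923Q']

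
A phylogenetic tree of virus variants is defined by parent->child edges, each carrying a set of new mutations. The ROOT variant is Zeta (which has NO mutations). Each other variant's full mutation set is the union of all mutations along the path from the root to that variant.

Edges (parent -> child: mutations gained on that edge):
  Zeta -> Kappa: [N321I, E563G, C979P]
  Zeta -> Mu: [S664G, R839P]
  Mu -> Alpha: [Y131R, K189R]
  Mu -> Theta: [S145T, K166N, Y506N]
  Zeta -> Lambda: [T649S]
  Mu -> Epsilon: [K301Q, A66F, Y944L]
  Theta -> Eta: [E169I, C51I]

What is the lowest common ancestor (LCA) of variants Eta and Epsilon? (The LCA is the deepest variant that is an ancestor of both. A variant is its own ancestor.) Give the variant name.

Answer: Mu

Derivation:
Path from root to Eta: Zeta -> Mu -> Theta -> Eta
  ancestors of Eta: {Zeta, Mu, Theta, Eta}
Path from root to Epsilon: Zeta -> Mu -> Epsilon
  ancestors of Epsilon: {Zeta, Mu, Epsilon}
Common ancestors: {Zeta, Mu}
Walk up from Epsilon: Epsilon (not in ancestors of Eta), Mu (in ancestors of Eta), Zeta (in ancestors of Eta)
Deepest common ancestor (LCA) = Mu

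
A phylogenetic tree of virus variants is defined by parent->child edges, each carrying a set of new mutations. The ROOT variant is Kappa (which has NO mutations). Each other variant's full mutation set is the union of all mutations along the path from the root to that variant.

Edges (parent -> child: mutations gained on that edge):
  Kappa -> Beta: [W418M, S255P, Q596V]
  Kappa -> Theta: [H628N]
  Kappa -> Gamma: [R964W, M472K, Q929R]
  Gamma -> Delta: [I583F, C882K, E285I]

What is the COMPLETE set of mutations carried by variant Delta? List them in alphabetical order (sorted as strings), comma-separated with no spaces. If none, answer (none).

At Kappa: gained [] -> total []
At Gamma: gained ['R964W', 'M472K', 'Q929R'] -> total ['M472K', 'Q929R', 'R964W']
At Delta: gained ['I583F', 'C882K', 'E285I'] -> total ['C882K', 'E285I', 'I583F', 'M472K', 'Q929R', 'R964W']

Answer: C882K,E285I,I583F,M472K,Q929R,R964W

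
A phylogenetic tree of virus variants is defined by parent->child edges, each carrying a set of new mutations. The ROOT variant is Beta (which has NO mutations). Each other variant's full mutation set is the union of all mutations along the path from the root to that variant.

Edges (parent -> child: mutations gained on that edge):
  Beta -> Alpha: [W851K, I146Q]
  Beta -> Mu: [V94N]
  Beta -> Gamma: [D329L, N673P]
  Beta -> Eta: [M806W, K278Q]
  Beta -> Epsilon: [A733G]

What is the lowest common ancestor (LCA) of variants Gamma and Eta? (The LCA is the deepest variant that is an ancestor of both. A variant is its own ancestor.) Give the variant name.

Path from root to Gamma: Beta -> Gamma
  ancestors of Gamma: {Beta, Gamma}
Path from root to Eta: Beta -> Eta
  ancestors of Eta: {Beta, Eta}
Common ancestors: {Beta}
Walk up from Eta: Eta (not in ancestors of Gamma), Beta (in ancestors of Gamma)
Deepest common ancestor (LCA) = Beta

Answer: Beta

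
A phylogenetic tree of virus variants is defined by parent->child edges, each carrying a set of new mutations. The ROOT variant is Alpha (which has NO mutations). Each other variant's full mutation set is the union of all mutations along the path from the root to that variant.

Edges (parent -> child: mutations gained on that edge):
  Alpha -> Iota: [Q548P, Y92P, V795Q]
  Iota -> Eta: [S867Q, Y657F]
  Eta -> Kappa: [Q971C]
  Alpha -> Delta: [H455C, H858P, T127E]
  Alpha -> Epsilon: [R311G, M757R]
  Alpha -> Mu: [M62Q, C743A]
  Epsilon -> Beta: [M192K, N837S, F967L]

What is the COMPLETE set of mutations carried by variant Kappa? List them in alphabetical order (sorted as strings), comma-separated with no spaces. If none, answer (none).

At Alpha: gained [] -> total []
At Iota: gained ['Q548P', 'Y92P', 'V795Q'] -> total ['Q548P', 'V795Q', 'Y92P']
At Eta: gained ['S867Q', 'Y657F'] -> total ['Q548P', 'S867Q', 'V795Q', 'Y657F', 'Y92P']
At Kappa: gained ['Q971C'] -> total ['Q548P', 'Q971C', 'S867Q', 'V795Q', 'Y657F', 'Y92P']

Answer: Q548P,Q971C,S867Q,V795Q,Y657F,Y92P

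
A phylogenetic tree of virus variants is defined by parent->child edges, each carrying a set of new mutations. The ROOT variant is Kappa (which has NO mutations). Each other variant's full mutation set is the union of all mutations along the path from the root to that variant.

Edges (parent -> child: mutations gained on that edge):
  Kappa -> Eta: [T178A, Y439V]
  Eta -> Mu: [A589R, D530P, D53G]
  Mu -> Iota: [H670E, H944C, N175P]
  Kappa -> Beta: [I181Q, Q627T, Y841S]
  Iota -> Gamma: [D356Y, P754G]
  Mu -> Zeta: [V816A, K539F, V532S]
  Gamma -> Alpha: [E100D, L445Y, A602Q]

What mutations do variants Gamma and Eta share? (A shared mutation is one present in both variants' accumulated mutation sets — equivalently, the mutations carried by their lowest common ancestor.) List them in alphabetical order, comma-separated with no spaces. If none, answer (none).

Accumulating mutations along path to Gamma:
  At Kappa: gained [] -> total []
  At Eta: gained ['T178A', 'Y439V'] -> total ['T178A', 'Y439V']
  At Mu: gained ['A589R', 'D530P', 'D53G'] -> total ['A589R', 'D530P', 'D53G', 'T178A', 'Y439V']
  At Iota: gained ['H670E', 'H944C', 'N175P'] -> total ['A589R', 'D530P', 'D53G', 'H670E', 'H944C', 'N175P', 'T178A', 'Y439V']
  At Gamma: gained ['D356Y', 'P754G'] -> total ['A589R', 'D356Y', 'D530P', 'D53G', 'H670E', 'H944C', 'N175P', 'P754G', 'T178A', 'Y439V']
Mutations(Gamma) = ['A589R', 'D356Y', 'D530P', 'D53G', 'H670E', 'H944C', 'N175P', 'P754G', 'T178A', 'Y439V']
Accumulating mutations along path to Eta:
  At Kappa: gained [] -> total []
  At Eta: gained ['T178A', 'Y439V'] -> total ['T178A', 'Y439V']
Mutations(Eta) = ['T178A', 'Y439V']
Intersection: ['A589R', 'D356Y', 'D530P', 'D53G', 'H670E', 'H944C', 'N175P', 'P754G', 'T178A', 'Y439V'] ∩ ['T178A', 'Y439V'] = ['T178A', 'Y439V']

Answer: T178A,Y439V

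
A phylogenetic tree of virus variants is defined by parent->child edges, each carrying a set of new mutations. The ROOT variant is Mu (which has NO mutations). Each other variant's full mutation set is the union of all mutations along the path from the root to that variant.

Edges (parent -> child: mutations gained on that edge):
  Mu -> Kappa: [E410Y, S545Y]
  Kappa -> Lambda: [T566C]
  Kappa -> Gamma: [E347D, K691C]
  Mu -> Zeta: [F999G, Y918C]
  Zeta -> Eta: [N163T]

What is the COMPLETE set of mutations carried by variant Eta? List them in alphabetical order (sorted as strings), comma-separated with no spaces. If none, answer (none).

At Mu: gained [] -> total []
At Zeta: gained ['F999G', 'Y918C'] -> total ['F999G', 'Y918C']
At Eta: gained ['N163T'] -> total ['F999G', 'N163T', 'Y918C']

Answer: F999G,N163T,Y918C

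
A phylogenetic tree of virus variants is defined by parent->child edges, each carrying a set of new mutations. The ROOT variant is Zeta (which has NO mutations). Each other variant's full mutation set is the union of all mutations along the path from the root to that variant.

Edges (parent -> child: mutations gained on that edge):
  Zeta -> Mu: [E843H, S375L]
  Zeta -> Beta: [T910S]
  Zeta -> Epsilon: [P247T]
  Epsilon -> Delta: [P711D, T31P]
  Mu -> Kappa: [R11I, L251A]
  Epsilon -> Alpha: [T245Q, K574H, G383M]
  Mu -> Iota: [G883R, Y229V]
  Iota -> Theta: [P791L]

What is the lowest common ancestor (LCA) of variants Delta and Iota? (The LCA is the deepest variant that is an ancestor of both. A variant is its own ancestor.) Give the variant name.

Path from root to Delta: Zeta -> Epsilon -> Delta
  ancestors of Delta: {Zeta, Epsilon, Delta}
Path from root to Iota: Zeta -> Mu -> Iota
  ancestors of Iota: {Zeta, Mu, Iota}
Common ancestors: {Zeta}
Walk up from Iota: Iota (not in ancestors of Delta), Mu (not in ancestors of Delta), Zeta (in ancestors of Delta)
Deepest common ancestor (LCA) = Zeta

Answer: Zeta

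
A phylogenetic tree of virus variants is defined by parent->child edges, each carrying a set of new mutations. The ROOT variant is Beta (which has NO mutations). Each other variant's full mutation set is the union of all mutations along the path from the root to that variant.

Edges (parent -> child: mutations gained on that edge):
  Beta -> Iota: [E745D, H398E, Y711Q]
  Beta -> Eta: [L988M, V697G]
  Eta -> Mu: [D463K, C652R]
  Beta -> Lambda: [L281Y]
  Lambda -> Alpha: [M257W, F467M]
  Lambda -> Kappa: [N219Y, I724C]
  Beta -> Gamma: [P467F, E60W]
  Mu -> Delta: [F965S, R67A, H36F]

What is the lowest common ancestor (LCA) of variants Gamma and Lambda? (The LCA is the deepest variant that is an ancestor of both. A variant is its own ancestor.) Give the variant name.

Path from root to Gamma: Beta -> Gamma
  ancestors of Gamma: {Beta, Gamma}
Path from root to Lambda: Beta -> Lambda
  ancestors of Lambda: {Beta, Lambda}
Common ancestors: {Beta}
Walk up from Lambda: Lambda (not in ancestors of Gamma), Beta (in ancestors of Gamma)
Deepest common ancestor (LCA) = Beta

Answer: Beta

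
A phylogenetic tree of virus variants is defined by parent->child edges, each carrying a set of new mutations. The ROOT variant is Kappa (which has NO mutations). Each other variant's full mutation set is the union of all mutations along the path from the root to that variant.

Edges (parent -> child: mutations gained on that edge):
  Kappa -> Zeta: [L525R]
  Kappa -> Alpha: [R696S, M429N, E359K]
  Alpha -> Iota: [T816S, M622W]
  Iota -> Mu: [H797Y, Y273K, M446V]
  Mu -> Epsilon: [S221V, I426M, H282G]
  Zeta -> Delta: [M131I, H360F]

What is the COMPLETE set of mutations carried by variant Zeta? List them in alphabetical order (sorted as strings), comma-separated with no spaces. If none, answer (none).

At Kappa: gained [] -> total []
At Zeta: gained ['L525R'] -> total ['L525R']

Answer: L525R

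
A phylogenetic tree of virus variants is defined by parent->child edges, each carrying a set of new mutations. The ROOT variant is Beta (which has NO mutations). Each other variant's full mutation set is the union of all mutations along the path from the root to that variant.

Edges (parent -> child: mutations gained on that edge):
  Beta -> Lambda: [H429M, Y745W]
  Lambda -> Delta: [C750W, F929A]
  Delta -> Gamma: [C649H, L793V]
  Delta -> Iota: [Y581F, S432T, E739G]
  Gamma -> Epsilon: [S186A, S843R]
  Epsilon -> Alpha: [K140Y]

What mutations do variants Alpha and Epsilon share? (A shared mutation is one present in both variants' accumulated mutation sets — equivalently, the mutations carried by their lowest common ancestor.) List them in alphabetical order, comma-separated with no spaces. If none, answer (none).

Answer: C649H,C750W,F929A,H429M,L793V,S186A,S843R,Y745W

Derivation:
Accumulating mutations along path to Alpha:
  At Beta: gained [] -> total []
  At Lambda: gained ['H429M', 'Y745W'] -> total ['H429M', 'Y745W']
  At Delta: gained ['C750W', 'F929A'] -> total ['C750W', 'F929A', 'H429M', 'Y745W']
  At Gamma: gained ['C649H', 'L793V'] -> total ['C649H', 'C750W', 'F929A', 'H429M', 'L793V', 'Y745W']
  At Epsilon: gained ['S186A', 'S843R'] -> total ['C649H', 'C750W', 'F929A', 'H429M', 'L793V', 'S186A', 'S843R', 'Y745W']
  At Alpha: gained ['K140Y'] -> total ['C649H', 'C750W', 'F929A', 'H429M', 'K140Y', 'L793V', 'S186A', 'S843R', 'Y745W']
Mutations(Alpha) = ['C649H', 'C750W', 'F929A', 'H429M', 'K140Y', 'L793V', 'S186A', 'S843R', 'Y745W']
Accumulating mutations along path to Epsilon:
  At Beta: gained [] -> total []
  At Lambda: gained ['H429M', 'Y745W'] -> total ['H429M', 'Y745W']
  At Delta: gained ['C750W', 'F929A'] -> total ['C750W', 'F929A', 'H429M', 'Y745W']
  At Gamma: gained ['C649H', 'L793V'] -> total ['C649H', 'C750W', 'F929A', 'H429M', 'L793V', 'Y745W']
  At Epsilon: gained ['S186A', 'S843R'] -> total ['C649H', 'C750W', 'F929A', 'H429M', 'L793V', 'S186A', 'S843R', 'Y745W']
Mutations(Epsilon) = ['C649H', 'C750W', 'F929A', 'H429M', 'L793V', 'S186A', 'S843R', 'Y745W']
Intersection: ['C649H', 'C750W', 'F929A', 'H429M', 'K140Y', 'L793V', 'S186A', 'S843R', 'Y745W'] ∩ ['C649H', 'C750W', 'F929A', 'H429M', 'L793V', 'S186A', 'S843R', 'Y745W'] = ['C649H', 'C750W', 'F929A', 'H429M', 'L793V', 'S186A', 'S843R', 'Y745W']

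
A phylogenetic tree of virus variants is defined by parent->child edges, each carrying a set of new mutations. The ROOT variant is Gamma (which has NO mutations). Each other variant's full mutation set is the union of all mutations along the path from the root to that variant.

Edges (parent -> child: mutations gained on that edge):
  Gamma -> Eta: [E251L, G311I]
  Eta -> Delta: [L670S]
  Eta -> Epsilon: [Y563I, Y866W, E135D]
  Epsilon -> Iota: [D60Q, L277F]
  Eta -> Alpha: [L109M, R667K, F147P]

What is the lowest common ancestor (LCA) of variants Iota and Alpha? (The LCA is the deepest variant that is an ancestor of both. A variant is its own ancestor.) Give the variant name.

Path from root to Iota: Gamma -> Eta -> Epsilon -> Iota
  ancestors of Iota: {Gamma, Eta, Epsilon, Iota}
Path from root to Alpha: Gamma -> Eta -> Alpha
  ancestors of Alpha: {Gamma, Eta, Alpha}
Common ancestors: {Gamma, Eta}
Walk up from Alpha: Alpha (not in ancestors of Iota), Eta (in ancestors of Iota), Gamma (in ancestors of Iota)
Deepest common ancestor (LCA) = Eta

Answer: Eta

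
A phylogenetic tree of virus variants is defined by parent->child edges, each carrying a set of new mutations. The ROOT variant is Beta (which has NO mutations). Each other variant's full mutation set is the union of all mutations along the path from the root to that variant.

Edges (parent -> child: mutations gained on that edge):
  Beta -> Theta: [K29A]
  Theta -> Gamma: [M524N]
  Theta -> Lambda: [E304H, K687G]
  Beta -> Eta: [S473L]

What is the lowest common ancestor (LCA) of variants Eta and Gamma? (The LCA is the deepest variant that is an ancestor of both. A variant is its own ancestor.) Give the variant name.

Answer: Beta

Derivation:
Path from root to Eta: Beta -> Eta
  ancestors of Eta: {Beta, Eta}
Path from root to Gamma: Beta -> Theta -> Gamma
  ancestors of Gamma: {Beta, Theta, Gamma}
Common ancestors: {Beta}
Walk up from Gamma: Gamma (not in ancestors of Eta), Theta (not in ancestors of Eta), Beta (in ancestors of Eta)
Deepest common ancestor (LCA) = Beta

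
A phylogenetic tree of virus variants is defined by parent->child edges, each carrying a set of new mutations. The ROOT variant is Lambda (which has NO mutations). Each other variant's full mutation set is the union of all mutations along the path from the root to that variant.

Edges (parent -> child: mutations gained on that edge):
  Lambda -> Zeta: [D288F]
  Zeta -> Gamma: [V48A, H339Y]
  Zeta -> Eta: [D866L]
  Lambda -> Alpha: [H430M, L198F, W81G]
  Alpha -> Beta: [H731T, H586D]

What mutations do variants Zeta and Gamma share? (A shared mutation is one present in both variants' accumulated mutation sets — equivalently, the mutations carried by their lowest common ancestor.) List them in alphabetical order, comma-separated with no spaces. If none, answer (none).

Answer: D288F

Derivation:
Accumulating mutations along path to Zeta:
  At Lambda: gained [] -> total []
  At Zeta: gained ['D288F'] -> total ['D288F']
Mutations(Zeta) = ['D288F']
Accumulating mutations along path to Gamma:
  At Lambda: gained [] -> total []
  At Zeta: gained ['D288F'] -> total ['D288F']
  At Gamma: gained ['V48A', 'H339Y'] -> total ['D288F', 'H339Y', 'V48A']
Mutations(Gamma) = ['D288F', 'H339Y', 'V48A']
Intersection: ['D288F'] ∩ ['D288F', 'H339Y', 'V48A'] = ['D288F']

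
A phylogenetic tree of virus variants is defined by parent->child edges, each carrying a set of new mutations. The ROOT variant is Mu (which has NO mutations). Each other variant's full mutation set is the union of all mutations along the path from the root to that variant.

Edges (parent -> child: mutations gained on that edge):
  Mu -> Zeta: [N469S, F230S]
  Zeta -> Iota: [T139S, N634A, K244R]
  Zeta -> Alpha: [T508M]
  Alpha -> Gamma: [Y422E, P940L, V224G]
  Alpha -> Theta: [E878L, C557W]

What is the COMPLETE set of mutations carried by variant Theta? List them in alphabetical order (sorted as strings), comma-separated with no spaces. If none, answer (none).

Answer: C557W,E878L,F230S,N469S,T508M

Derivation:
At Mu: gained [] -> total []
At Zeta: gained ['N469S', 'F230S'] -> total ['F230S', 'N469S']
At Alpha: gained ['T508M'] -> total ['F230S', 'N469S', 'T508M']
At Theta: gained ['E878L', 'C557W'] -> total ['C557W', 'E878L', 'F230S', 'N469S', 'T508M']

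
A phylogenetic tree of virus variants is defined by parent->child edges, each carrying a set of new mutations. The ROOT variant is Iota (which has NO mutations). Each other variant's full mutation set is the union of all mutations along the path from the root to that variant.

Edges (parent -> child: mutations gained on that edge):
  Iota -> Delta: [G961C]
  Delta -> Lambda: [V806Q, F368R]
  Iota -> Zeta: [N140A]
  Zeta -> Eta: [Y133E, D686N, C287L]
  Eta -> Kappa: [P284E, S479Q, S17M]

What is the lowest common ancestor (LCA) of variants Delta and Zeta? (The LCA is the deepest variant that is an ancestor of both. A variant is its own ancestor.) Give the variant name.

Path from root to Delta: Iota -> Delta
  ancestors of Delta: {Iota, Delta}
Path from root to Zeta: Iota -> Zeta
  ancestors of Zeta: {Iota, Zeta}
Common ancestors: {Iota}
Walk up from Zeta: Zeta (not in ancestors of Delta), Iota (in ancestors of Delta)
Deepest common ancestor (LCA) = Iota

Answer: Iota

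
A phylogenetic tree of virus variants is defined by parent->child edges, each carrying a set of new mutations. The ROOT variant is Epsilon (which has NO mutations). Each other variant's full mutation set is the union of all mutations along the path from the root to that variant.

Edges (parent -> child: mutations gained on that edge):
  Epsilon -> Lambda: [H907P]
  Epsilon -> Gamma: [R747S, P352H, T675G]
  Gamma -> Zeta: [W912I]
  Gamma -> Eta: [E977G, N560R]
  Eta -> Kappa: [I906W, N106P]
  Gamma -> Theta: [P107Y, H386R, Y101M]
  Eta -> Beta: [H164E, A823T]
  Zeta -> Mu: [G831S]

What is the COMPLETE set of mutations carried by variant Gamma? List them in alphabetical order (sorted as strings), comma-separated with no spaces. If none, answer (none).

At Epsilon: gained [] -> total []
At Gamma: gained ['R747S', 'P352H', 'T675G'] -> total ['P352H', 'R747S', 'T675G']

Answer: P352H,R747S,T675G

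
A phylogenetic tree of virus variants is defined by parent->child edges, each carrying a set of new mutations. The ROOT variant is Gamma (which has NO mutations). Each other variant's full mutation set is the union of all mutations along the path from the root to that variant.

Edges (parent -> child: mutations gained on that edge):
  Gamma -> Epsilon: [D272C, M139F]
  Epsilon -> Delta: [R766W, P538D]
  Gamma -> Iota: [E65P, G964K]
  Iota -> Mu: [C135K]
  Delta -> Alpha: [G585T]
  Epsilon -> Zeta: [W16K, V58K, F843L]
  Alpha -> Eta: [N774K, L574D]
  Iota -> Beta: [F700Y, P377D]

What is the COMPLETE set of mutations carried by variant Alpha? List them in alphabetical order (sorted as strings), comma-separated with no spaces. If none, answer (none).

At Gamma: gained [] -> total []
At Epsilon: gained ['D272C', 'M139F'] -> total ['D272C', 'M139F']
At Delta: gained ['R766W', 'P538D'] -> total ['D272C', 'M139F', 'P538D', 'R766W']
At Alpha: gained ['G585T'] -> total ['D272C', 'G585T', 'M139F', 'P538D', 'R766W']

Answer: D272C,G585T,M139F,P538D,R766W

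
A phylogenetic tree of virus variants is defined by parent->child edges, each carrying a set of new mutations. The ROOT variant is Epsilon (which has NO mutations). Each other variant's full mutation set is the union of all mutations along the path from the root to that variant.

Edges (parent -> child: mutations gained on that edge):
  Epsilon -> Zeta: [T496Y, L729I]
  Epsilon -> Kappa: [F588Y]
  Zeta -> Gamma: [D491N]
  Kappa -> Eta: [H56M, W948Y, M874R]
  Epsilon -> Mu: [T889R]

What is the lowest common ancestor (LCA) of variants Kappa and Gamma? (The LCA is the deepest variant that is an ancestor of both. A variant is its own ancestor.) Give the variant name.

Path from root to Kappa: Epsilon -> Kappa
  ancestors of Kappa: {Epsilon, Kappa}
Path from root to Gamma: Epsilon -> Zeta -> Gamma
  ancestors of Gamma: {Epsilon, Zeta, Gamma}
Common ancestors: {Epsilon}
Walk up from Gamma: Gamma (not in ancestors of Kappa), Zeta (not in ancestors of Kappa), Epsilon (in ancestors of Kappa)
Deepest common ancestor (LCA) = Epsilon

Answer: Epsilon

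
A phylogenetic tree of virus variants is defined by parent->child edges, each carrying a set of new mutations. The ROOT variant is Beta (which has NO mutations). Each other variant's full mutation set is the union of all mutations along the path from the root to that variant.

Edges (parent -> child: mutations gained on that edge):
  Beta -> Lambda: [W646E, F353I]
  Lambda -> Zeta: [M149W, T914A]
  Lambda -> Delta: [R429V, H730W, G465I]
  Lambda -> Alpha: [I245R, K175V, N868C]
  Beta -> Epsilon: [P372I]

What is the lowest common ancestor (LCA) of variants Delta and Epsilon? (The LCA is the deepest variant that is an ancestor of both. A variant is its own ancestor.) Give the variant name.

Path from root to Delta: Beta -> Lambda -> Delta
  ancestors of Delta: {Beta, Lambda, Delta}
Path from root to Epsilon: Beta -> Epsilon
  ancestors of Epsilon: {Beta, Epsilon}
Common ancestors: {Beta}
Walk up from Epsilon: Epsilon (not in ancestors of Delta), Beta (in ancestors of Delta)
Deepest common ancestor (LCA) = Beta

Answer: Beta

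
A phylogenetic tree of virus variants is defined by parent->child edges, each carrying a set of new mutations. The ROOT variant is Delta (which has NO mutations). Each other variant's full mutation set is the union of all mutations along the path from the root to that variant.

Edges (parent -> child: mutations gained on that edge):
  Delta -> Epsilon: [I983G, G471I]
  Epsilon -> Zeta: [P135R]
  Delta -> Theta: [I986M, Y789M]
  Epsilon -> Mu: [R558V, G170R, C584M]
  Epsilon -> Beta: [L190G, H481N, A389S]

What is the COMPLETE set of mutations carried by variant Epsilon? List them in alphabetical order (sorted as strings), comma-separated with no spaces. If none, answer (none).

Answer: G471I,I983G

Derivation:
At Delta: gained [] -> total []
At Epsilon: gained ['I983G', 'G471I'] -> total ['G471I', 'I983G']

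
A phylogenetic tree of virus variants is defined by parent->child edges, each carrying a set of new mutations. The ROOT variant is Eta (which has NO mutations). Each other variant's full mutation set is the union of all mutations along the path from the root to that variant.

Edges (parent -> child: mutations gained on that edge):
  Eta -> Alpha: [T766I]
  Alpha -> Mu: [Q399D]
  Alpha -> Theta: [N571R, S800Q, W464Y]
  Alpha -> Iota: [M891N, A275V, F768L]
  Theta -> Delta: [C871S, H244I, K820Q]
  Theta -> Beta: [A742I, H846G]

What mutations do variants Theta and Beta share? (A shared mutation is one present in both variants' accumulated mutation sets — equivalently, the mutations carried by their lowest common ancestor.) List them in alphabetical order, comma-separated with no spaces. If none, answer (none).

Accumulating mutations along path to Theta:
  At Eta: gained [] -> total []
  At Alpha: gained ['T766I'] -> total ['T766I']
  At Theta: gained ['N571R', 'S800Q', 'W464Y'] -> total ['N571R', 'S800Q', 'T766I', 'W464Y']
Mutations(Theta) = ['N571R', 'S800Q', 'T766I', 'W464Y']
Accumulating mutations along path to Beta:
  At Eta: gained [] -> total []
  At Alpha: gained ['T766I'] -> total ['T766I']
  At Theta: gained ['N571R', 'S800Q', 'W464Y'] -> total ['N571R', 'S800Q', 'T766I', 'W464Y']
  At Beta: gained ['A742I', 'H846G'] -> total ['A742I', 'H846G', 'N571R', 'S800Q', 'T766I', 'W464Y']
Mutations(Beta) = ['A742I', 'H846G', 'N571R', 'S800Q', 'T766I', 'W464Y']
Intersection: ['N571R', 'S800Q', 'T766I', 'W464Y'] ∩ ['A742I', 'H846G', 'N571R', 'S800Q', 'T766I', 'W464Y'] = ['N571R', 'S800Q', 'T766I', 'W464Y']

Answer: N571R,S800Q,T766I,W464Y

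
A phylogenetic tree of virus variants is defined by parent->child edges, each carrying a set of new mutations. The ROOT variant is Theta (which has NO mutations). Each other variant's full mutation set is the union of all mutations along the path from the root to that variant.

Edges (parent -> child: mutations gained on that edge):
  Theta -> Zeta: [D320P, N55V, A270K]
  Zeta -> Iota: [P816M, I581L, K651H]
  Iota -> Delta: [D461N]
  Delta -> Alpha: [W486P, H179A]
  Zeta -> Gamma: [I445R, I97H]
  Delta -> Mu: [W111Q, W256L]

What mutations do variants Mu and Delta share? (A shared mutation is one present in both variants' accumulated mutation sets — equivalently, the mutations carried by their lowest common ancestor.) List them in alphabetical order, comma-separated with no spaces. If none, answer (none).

Accumulating mutations along path to Mu:
  At Theta: gained [] -> total []
  At Zeta: gained ['D320P', 'N55V', 'A270K'] -> total ['A270K', 'D320P', 'N55V']
  At Iota: gained ['P816M', 'I581L', 'K651H'] -> total ['A270K', 'D320P', 'I581L', 'K651H', 'N55V', 'P816M']
  At Delta: gained ['D461N'] -> total ['A270K', 'D320P', 'D461N', 'I581L', 'K651H', 'N55V', 'P816M']
  At Mu: gained ['W111Q', 'W256L'] -> total ['A270K', 'D320P', 'D461N', 'I581L', 'K651H', 'N55V', 'P816M', 'W111Q', 'W256L']
Mutations(Mu) = ['A270K', 'D320P', 'D461N', 'I581L', 'K651H', 'N55V', 'P816M', 'W111Q', 'W256L']
Accumulating mutations along path to Delta:
  At Theta: gained [] -> total []
  At Zeta: gained ['D320P', 'N55V', 'A270K'] -> total ['A270K', 'D320P', 'N55V']
  At Iota: gained ['P816M', 'I581L', 'K651H'] -> total ['A270K', 'D320P', 'I581L', 'K651H', 'N55V', 'P816M']
  At Delta: gained ['D461N'] -> total ['A270K', 'D320P', 'D461N', 'I581L', 'K651H', 'N55V', 'P816M']
Mutations(Delta) = ['A270K', 'D320P', 'D461N', 'I581L', 'K651H', 'N55V', 'P816M']
Intersection: ['A270K', 'D320P', 'D461N', 'I581L', 'K651H', 'N55V', 'P816M', 'W111Q', 'W256L'] ∩ ['A270K', 'D320P', 'D461N', 'I581L', 'K651H', 'N55V', 'P816M'] = ['A270K', 'D320P', 'D461N', 'I581L', 'K651H', 'N55V', 'P816M']

Answer: A270K,D320P,D461N,I581L,K651H,N55V,P816M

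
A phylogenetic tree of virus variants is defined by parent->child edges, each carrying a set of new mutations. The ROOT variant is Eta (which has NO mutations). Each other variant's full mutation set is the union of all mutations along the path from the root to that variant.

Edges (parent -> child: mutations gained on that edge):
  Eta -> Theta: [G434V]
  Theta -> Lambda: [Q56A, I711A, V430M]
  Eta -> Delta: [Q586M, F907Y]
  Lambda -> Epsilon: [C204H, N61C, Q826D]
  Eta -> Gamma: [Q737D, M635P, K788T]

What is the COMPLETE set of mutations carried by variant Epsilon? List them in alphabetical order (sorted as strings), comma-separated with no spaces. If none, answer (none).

At Eta: gained [] -> total []
At Theta: gained ['G434V'] -> total ['G434V']
At Lambda: gained ['Q56A', 'I711A', 'V430M'] -> total ['G434V', 'I711A', 'Q56A', 'V430M']
At Epsilon: gained ['C204H', 'N61C', 'Q826D'] -> total ['C204H', 'G434V', 'I711A', 'N61C', 'Q56A', 'Q826D', 'V430M']

Answer: C204H,G434V,I711A,N61C,Q56A,Q826D,V430M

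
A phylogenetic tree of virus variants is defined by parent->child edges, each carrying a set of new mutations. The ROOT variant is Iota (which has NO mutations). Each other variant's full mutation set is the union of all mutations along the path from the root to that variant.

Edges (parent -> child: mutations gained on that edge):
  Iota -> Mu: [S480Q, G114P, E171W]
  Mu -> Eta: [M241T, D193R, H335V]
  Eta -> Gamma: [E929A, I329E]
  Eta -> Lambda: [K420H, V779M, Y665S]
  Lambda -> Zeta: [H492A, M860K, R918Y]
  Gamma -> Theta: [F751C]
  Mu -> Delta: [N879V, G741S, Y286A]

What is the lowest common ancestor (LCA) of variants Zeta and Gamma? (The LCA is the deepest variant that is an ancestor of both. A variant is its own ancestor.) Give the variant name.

Answer: Eta

Derivation:
Path from root to Zeta: Iota -> Mu -> Eta -> Lambda -> Zeta
  ancestors of Zeta: {Iota, Mu, Eta, Lambda, Zeta}
Path from root to Gamma: Iota -> Mu -> Eta -> Gamma
  ancestors of Gamma: {Iota, Mu, Eta, Gamma}
Common ancestors: {Iota, Mu, Eta}
Walk up from Gamma: Gamma (not in ancestors of Zeta), Eta (in ancestors of Zeta), Mu (in ancestors of Zeta), Iota (in ancestors of Zeta)
Deepest common ancestor (LCA) = Eta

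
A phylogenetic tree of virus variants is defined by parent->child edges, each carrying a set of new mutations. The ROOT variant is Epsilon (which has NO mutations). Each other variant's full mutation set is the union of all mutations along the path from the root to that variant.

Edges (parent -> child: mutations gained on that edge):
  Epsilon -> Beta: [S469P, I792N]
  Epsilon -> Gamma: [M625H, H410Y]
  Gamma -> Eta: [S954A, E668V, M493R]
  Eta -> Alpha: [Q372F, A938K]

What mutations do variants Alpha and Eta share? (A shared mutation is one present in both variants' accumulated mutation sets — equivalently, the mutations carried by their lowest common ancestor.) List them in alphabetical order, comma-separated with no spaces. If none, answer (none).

Accumulating mutations along path to Alpha:
  At Epsilon: gained [] -> total []
  At Gamma: gained ['M625H', 'H410Y'] -> total ['H410Y', 'M625H']
  At Eta: gained ['S954A', 'E668V', 'M493R'] -> total ['E668V', 'H410Y', 'M493R', 'M625H', 'S954A']
  At Alpha: gained ['Q372F', 'A938K'] -> total ['A938K', 'E668V', 'H410Y', 'M493R', 'M625H', 'Q372F', 'S954A']
Mutations(Alpha) = ['A938K', 'E668V', 'H410Y', 'M493R', 'M625H', 'Q372F', 'S954A']
Accumulating mutations along path to Eta:
  At Epsilon: gained [] -> total []
  At Gamma: gained ['M625H', 'H410Y'] -> total ['H410Y', 'M625H']
  At Eta: gained ['S954A', 'E668V', 'M493R'] -> total ['E668V', 'H410Y', 'M493R', 'M625H', 'S954A']
Mutations(Eta) = ['E668V', 'H410Y', 'M493R', 'M625H', 'S954A']
Intersection: ['A938K', 'E668V', 'H410Y', 'M493R', 'M625H', 'Q372F', 'S954A'] ∩ ['E668V', 'H410Y', 'M493R', 'M625H', 'S954A'] = ['E668V', 'H410Y', 'M493R', 'M625H', 'S954A']

Answer: E668V,H410Y,M493R,M625H,S954A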